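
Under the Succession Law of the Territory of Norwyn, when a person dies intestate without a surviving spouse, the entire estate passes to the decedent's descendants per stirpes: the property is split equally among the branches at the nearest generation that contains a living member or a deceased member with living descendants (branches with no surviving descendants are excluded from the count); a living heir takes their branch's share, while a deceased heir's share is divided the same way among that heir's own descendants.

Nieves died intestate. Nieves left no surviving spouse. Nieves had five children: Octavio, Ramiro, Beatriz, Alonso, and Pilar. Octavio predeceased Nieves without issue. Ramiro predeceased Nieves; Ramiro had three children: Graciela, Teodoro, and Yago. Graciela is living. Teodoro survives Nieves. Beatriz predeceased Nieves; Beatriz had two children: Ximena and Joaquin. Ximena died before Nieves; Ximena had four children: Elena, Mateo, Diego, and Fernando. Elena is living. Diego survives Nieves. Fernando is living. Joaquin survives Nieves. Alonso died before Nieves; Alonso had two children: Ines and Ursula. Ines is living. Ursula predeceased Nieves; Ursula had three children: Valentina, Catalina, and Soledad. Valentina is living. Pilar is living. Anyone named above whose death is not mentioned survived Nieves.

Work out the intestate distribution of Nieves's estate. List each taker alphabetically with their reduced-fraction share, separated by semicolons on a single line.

Catalina 1/24; Diego 1/32; Elena 1/32; Fernando 1/32; Graciela 1/12; Ines 1/8; Joaquin 1/8; Mateo 1/32; Pilar 1/4; Soledad 1/24; Teodoro 1/12; Valentina 1/24; Yago 1/12

There is no surviving spouse, so the entire estate passes to Nieves's descendants per stirpes.
Octavio left no surviving issue, so that branch lapses and is disregarded.
The estate is divided into 4 equal shares of 1/4 among Ramiro, Beatriz, Alonso, Pilar.
Ramiro predeceased; the 1/4 allotted to Ramiro's branch passes to Ramiro's issue by representation.
The 1/4 is divided into 3 equal shares of 1/12 among Graciela, Teodoro, Yago.
Graciela is living and takes 1/12.
Teodoro is living and takes 1/12.
Yago is living and takes 1/12.
Beatriz predeceased; the 1/4 allotted to Beatriz's branch passes to Beatriz's issue by representation.
The 1/4 is divided into 2 equal shares of 1/8 among Ximena, Joaquin.
Ximena predeceased; the 1/8 allotted to Ximena's branch passes to Ximena's issue by representation.
The 1/8 is divided into 4 equal shares of 1/32 among Elena, Mateo, Diego, Fernando.
Elena is living and takes 1/32.
Mateo is living and takes 1/32.
Diego is living and takes 1/32.
Fernando is living and takes 1/32.
Joaquin is living and takes 1/8.
Alonso predeceased; the 1/4 allotted to Alonso's branch passes to Alonso's issue by representation.
The 1/4 is divided into 2 equal shares of 1/8 among Ines, Ursula.
Ines is living and takes 1/8.
Ursula predeceased; the 1/8 allotted to Ursula's branch passes to Ursula's issue by representation.
The 1/8 is divided into 3 equal shares of 1/24 among Valentina, Catalina, Soledad.
Valentina is living and takes 1/24.
Catalina is living and takes 1/24.
Soledad is living and takes 1/24.
Pilar is living and takes 1/4.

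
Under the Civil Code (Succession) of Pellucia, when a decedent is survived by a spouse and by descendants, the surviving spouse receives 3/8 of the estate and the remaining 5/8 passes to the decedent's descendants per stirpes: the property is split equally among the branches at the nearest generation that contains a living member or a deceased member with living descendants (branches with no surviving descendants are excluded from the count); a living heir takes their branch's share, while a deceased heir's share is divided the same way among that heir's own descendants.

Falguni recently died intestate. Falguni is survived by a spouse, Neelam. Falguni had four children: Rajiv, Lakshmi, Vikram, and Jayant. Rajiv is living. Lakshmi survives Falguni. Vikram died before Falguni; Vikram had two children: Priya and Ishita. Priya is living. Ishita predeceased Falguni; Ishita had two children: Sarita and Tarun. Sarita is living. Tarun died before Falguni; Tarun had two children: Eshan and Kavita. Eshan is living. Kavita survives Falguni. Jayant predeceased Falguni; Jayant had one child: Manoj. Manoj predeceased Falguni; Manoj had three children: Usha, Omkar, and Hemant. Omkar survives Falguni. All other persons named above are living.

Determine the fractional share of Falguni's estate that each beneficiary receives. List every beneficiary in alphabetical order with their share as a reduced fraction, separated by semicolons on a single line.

Neelam, as surviving spouse, takes 3/8.
The remaining 5/8 passes to Falguni's descendants per stirpes.
The 5/8 is divided into 4 equal shares of 5/32 among Rajiv, Lakshmi, Vikram, Jayant.
Rajiv is living and takes 5/32.
Lakshmi is living and takes 5/32.
Vikram predeceased; the 5/32 allotted to Vikram's branch passes to Vikram's issue by representation.
The 5/32 is divided into 2 equal shares of 5/64 among Priya, Ishita.
Priya is living and takes 5/64.
Ishita predeceased; the 5/64 allotted to Ishita's branch passes to Ishita's issue by representation.
The 5/64 is divided into 2 equal shares of 5/128 among Sarita, Tarun.
Sarita is living and takes 5/128.
Tarun predeceased; the 5/128 allotted to Tarun's branch passes to Tarun's issue by representation.
The 5/128 is divided into 2 equal shares of 5/256 among Eshan, Kavita.
Eshan is living and takes 5/256.
Kavita is living and takes 5/256.
Jayant predeceased; the 5/32 allotted to Jayant's branch passes to Jayant's issue by representation.
Manoj's line is the sole branch at this level, so the full 5/32 passes to Manoj's issue by representation.
The 5/32 is divided into 3 equal shares of 5/96 among Usha, Omkar, Hemant.
Usha is living and takes 5/96.
Omkar is living and takes 5/96.
Hemant is living and takes 5/96.

Eshan 5/256; Hemant 5/96; Kavita 5/256; Lakshmi 5/32; Neelam 3/8; Omkar 5/96; Priya 5/64; Rajiv 5/32; Sarita 5/128; Usha 5/96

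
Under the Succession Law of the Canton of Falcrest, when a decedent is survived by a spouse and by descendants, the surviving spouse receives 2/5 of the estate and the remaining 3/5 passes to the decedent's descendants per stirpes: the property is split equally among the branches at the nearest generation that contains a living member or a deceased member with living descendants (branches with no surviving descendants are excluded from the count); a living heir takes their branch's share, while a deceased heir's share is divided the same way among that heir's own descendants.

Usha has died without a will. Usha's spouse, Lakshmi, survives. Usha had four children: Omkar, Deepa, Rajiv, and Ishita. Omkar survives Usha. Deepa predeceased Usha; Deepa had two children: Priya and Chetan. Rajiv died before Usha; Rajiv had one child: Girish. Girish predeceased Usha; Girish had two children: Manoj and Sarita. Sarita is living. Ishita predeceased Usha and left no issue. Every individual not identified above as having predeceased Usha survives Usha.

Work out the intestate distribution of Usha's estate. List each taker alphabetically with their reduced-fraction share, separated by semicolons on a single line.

Chetan 1/10; Lakshmi 2/5; Manoj 1/10; Omkar 1/5; Priya 1/10; Sarita 1/10

Lakshmi, as surviving spouse, takes 2/5.
The remaining 3/5 passes to Usha's descendants per stirpes.
Ishita left no surviving issue, so that branch lapses and is disregarded.
The 3/5 is divided into 3 equal shares of 1/5 among Omkar, Deepa, Rajiv.
Omkar is living and takes 1/5.
Deepa predeceased; the 1/5 allotted to Deepa's branch passes to Deepa's issue by representation.
The 1/5 is divided into 2 equal shares of 1/10 among Priya, Chetan.
Priya is living and takes 1/10.
Chetan is living and takes 1/10.
Rajiv predeceased; the 1/5 allotted to Rajiv's branch passes to Rajiv's issue by representation.
Girish's line is the sole branch at this level, so the full 1/5 passes to Girish's issue by representation.
The 1/5 is divided into 2 equal shares of 1/10 among Manoj, Sarita.
Manoj is living and takes 1/10.
Sarita is living and takes 1/10.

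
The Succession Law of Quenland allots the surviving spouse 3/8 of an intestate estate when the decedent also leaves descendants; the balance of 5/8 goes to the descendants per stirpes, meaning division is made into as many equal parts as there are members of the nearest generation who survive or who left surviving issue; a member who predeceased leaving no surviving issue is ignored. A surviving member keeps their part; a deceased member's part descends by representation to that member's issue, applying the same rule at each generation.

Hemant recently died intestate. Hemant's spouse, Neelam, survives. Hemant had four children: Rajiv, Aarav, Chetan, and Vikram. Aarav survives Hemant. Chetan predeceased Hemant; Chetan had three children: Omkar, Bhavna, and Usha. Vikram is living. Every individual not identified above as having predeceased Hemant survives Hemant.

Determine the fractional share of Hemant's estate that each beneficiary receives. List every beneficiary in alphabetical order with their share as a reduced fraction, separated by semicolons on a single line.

Neelam, as surviving spouse, takes 3/8.
The remaining 5/8 passes to Hemant's descendants per stirpes.
The 5/8 is divided into 4 equal shares of 5/32 among Rajiv, Aarav, Chetan, Vikram.
Rajiv is living and takes 5/32.
Aarav is living and takes 5/32.
Chetan predeceased; the 5/32 allotted to Chetan's branch passes to Chetan's issue by representation.
The 5/32 is divided into 3 equal shares of 5/96 among Omkar, Bhavna, Usha.
Omkar is living and takes 5/96.
Bhavna is living and takes 5/96.
Usha is living and takes 5/96.
Vikram is living and takes 5/32.

Aarav 5/32; Bhavna 5/96; Neelam 3/8; Omkar 5/96; Rajiv 5/32; Usha 5/96; Vikram 5/32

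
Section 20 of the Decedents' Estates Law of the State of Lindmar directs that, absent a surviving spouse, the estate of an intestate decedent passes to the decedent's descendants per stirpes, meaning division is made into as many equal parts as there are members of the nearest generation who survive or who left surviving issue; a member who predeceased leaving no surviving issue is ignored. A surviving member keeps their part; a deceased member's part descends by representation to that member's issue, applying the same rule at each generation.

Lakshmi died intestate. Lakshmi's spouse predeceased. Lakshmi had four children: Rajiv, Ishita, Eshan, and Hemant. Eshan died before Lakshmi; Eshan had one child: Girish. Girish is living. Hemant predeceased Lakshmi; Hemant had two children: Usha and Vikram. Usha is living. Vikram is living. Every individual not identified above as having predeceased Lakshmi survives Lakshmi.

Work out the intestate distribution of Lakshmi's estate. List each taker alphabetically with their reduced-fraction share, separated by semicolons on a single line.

Girish 1/4; Ishita 1/4; Rajiv 1/4; Usha 1/8; Vikram 1/8

There is no surviving spouse, so the entire estate passes to Lakshmi's descendants per stirpes.
The estate is divided into 4 equal shares of 1/4 among Rajiv, Ishita, Eshan, Hemant.
Rajiv is living and takes 1/4.
Ishita is living and takes 1/4.
Eshan predeceased; the 1/4 allotted to Eshan's branch passes to Eshan's issue by representation.
Girish is the sole taker at this level and receives the full 1/4.
Hemant predeceased; the 1/4 allotted to Hemant's branch passes to Hemant's issue by representation.
The 1/4 is divided into 2 equal shares of 1/8 among Usha, Vikram.
Usha is living and takes 1/8.
Vikram is living and takes 1/8.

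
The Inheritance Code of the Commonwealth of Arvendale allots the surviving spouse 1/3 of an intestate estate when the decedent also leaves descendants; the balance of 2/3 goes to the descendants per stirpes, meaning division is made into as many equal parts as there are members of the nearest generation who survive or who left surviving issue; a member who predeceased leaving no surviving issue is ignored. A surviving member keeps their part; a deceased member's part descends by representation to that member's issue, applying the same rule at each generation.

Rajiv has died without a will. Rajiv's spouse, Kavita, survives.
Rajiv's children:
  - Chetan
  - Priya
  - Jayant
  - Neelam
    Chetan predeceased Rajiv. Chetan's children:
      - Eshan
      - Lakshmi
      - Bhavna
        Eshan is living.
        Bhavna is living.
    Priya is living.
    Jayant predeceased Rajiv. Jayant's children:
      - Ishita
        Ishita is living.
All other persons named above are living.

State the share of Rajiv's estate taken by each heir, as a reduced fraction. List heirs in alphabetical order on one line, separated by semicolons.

Bhavna 1/18; Eshan 1/18; Ishita 1/6; Kavita 1/3; Lakshmi 1/18; Neelam 1/6; Priya 1/6

Kavita, as surviving spouse, takes 1/3.
The remaining 2/3 passes to Rajiv's descendants per stirpes.
The 2/3 is divided into 4 equal shares of 1/6 among Chetan, Priya, Jayant, Neelam.
Chetan predeceased; the 1/6 allotted to Chetan's branch passes to Chetan's issue by representation.
The 1/6 is divided into 3 equal shares of 1/18 among Eshan, Lakshmi, Bhavna.
Eshan is living and takes 1/18.
Lakshmi is living and takes 1/18.
Bhavna is living and takes 1/18.
Priya is living and takes 1/6.
Jayant predeceased; the 1/6 allotted to Jayant's branch passes to Jayant's issue by representation.
Ishita is the sole taker at this level and receives the full 1/6.
Neelam is living and takes 1/6.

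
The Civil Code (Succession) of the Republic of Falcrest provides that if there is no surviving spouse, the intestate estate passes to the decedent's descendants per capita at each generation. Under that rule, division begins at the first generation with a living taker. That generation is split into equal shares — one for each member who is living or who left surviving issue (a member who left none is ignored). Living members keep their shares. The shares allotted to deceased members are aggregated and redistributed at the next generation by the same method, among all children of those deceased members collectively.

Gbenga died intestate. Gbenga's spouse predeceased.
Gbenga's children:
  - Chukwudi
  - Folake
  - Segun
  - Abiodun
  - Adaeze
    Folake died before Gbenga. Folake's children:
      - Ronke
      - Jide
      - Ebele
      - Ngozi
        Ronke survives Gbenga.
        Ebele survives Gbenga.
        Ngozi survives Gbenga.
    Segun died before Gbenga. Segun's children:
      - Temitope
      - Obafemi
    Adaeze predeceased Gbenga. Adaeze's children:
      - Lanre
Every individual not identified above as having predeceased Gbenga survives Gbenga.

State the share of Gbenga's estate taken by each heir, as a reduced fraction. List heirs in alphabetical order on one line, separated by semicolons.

Abiodun 1/5; Chukwudi 1/5; Ebele 3/35; Jide 3/35; Lanre 3/35; Ngozi 3/35; Obafemi 3/35; Ronke 3/35; Temitope 3/35

There is no surviving spouse, so the entire estate passes to Gbenga's descendants per capita at each generation.
At generation 1 (Chukwudi, Folake, Segun, Abiodun, Adaeze) there are 5 shares of (1)/5 = 1/5 each.
Living: Chukwudi and Abiodun — each takes 1/5.
Deceased: Folake, Segun, and Adaeze. Their combined 3/5 is pooled and carried to generation 2.
At generation 2 (Ronke, Jide, Ebele, Ngozi, Temitope, Obafemi, Lanre) there are 7 shares of (3/5)/7 = 3/35 each.
Living: Ronke, Jide, Ebele, Ngozi, Temitope, Obafemi, and Lanre — each takes 3/35.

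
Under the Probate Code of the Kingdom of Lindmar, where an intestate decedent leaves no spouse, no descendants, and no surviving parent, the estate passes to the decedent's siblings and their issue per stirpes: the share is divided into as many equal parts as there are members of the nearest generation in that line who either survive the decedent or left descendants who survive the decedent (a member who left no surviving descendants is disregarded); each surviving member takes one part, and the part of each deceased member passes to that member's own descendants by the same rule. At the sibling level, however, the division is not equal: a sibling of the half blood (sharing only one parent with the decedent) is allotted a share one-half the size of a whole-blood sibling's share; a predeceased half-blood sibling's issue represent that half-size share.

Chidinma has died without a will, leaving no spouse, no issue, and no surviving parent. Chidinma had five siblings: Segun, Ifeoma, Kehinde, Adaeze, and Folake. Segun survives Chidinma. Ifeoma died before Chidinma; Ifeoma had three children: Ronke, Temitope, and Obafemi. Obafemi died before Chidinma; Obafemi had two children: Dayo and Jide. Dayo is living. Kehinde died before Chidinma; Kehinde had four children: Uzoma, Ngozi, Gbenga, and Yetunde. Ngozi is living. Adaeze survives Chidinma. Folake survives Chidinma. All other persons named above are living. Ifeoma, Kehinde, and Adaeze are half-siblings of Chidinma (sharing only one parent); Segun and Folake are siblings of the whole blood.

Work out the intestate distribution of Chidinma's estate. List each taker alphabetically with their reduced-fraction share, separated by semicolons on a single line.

Adaeze 1/7; Dayo 1/42; Folake 2/7; Gbenga 1/28; Jide 1/42; Ngozi 1/28; Ronke 1/21; Segun 2/7; Temitope 1/21; Uzoma 1/28; Yetunde 1/28

No spouse, descendants, or parent survives, so the estate passes to Chidinma's siblings per stirpes.
Half-blood siblings count for one-half the weight of whole-blood siblings at the initial division.
Dividing 1 in proportion to weights (total weight 7/2): Segun (weight 1) → 2/7; Ifeoma (weight 1/2) → 1/7; Kehinde (weight 1/2) → 1/7; Adaeze (weight 1/2) → 1/7; Folake (weight 1) → 2/7.
Segun is living and takes 2/7.
Ifeoma predeceased; the 1/7 allotted to Ifeoma's branch passes to Ifeoma's issue by representation.
The 1/7 is divided into 3 equal shares of 1/21 among Ronke, Temitope, Obafemi.
Ronke is living and takes 1/21.
Temitope is living and takes 1/21.
Obafemi predeceased; the 1/21 allotted to Obafemi's branch passes to Obafemi's issue by representation.
The 1/21 is divided into 2 equal shares of 1/42 among Dayo, Jide.
Dayo is living and takes 1/42.
Jide is living and takes 1/42.
Kehinde predeceased; the 1/7 allotted to Kehinde's branch passes to Kehinde's issue by representation.
The 1/7 is divided into 4 equal shares of 1/28 among Uzoma, Ngozi, Gbenga, Yetunde.
Uzoma is living and takes 1/28.
Ngozi is living and takes 1/28.
Gbenga is living and takes 1/28.
Yetunde is living and takes 1/28.
Adaeze is living and takes 1/7.
Folake is living and takes 2/7.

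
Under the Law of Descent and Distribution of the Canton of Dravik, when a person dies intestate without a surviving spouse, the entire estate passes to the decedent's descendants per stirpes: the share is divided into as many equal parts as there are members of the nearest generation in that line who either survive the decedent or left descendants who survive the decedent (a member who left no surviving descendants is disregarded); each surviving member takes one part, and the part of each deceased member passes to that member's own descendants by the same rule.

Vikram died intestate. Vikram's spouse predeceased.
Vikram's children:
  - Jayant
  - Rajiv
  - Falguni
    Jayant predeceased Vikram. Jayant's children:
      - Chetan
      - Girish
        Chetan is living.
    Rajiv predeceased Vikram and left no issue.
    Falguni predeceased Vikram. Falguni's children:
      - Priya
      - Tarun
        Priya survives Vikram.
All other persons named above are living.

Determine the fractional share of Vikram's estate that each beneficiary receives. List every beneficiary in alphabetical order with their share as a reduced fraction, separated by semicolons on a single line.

There is no surviving spouse, so the entire estate passes to Vikram's descendants per stirpes.
Rajiv left no surviving issue, so that branch lapses and is disregarded.
The estate is divided into 2 equal shares of 1/2 among Jayant, Falguni.
Jayant predeceased; the 1/2 allotted to Jayant's branch passes to Jayant's issue by representation.
The 1/2 is divided into 2 equal shares of 1/4 among Chetan, Girish.
Chetan is living and takes 1/4.
Girish is living and takes 1/4.
Falguni predeceased; the 1/2 allotted to Falguni's branch passes to Falguni's issue by representation.
The 1/2 is divided into 2 equal shares of 1/4 among Priya, Tarun.
Priya is living and takes 1/4.
Tarun is living and takes 1/4.

Chetan 1/4; Girish 1/4; Priya 1/4; Tarun 1/4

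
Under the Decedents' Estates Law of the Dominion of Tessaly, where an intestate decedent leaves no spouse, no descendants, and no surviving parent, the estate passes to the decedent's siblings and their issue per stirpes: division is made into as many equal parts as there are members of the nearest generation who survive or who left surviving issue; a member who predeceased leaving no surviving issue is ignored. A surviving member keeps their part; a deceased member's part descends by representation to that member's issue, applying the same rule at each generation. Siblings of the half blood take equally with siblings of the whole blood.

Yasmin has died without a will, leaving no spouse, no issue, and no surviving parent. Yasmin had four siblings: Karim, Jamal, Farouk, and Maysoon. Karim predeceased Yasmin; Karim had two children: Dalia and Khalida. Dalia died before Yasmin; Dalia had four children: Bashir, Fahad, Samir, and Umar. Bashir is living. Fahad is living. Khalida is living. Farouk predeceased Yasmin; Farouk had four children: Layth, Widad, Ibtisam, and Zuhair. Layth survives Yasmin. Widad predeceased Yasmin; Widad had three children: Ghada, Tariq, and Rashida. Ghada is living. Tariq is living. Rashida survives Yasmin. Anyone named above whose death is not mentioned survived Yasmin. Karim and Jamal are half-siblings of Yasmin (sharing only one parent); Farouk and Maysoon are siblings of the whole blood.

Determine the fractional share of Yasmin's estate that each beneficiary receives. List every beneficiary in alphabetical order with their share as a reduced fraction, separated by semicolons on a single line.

Bashir 1/32; Fahad 1/32; Ghada 1/48; Ibtisam 1/16; Jamal 1/4; Khalida 1/8; Layth 1/16; Maysoon 1/4; Rashida 1/48; Samir 1/32; Tariq 1/48; Umar 1/32; Zuhair 1/16

No spouse, descendants, or parent survives, so the estate passes to Yasmin's siblings per stirpes.
Half-blood and whole-blood siblings take equally under the stated rule.
The estate is divided into 4 equal shares of 1/4 among Karim, Jamal, Farouk, Maysoon.
Karim predeceased; the 1/4 allotted to Karim's branch passes to Karim's issue by representation.
The 1/4 is divided into 2 equal shares of 1/8 among Dalia, Khalida.
Dalia predeceased; the 1/8 allotted to Dalia's branch passes to Dalia's issue by representation.
The 1/8 is divided into 4 equal shares of 1/32 among Bashir, Fahad, Samir, Umar.
Bashir is living and takes 1/32.
Fahad is living and takes 1/32.
Samir is living and takes 1/32.
Umar is living and takes 1/32.
Khalida is living and takes 1/8.
Jamal is living and takes 1/4.
Farouk predeceased; the 1/4 allotted to Farouk's branch passes to Farouk's issue by representation.
The 1/4 is divided into 4 equal shares of 1/16 among Layth, Widad, Ibtisam, Zuhair.
Layth is living and takes 1/16.
Widad predeceased; the 1/16 allotted to Widad's branch passes to Widad's issue by representation.
The 1/16 is divided into 3 equal shares of 1/48 among Ghada, Tariq, Rashida.
Ghada is living and takes 1/48.
Tariq is living and takes 1/48.
Rashida is living and takes 1/48.
Ibtisam is living and takes 1/16.
Zuhair is living and takes 1/16.
Maysoon is living and takes 1/4.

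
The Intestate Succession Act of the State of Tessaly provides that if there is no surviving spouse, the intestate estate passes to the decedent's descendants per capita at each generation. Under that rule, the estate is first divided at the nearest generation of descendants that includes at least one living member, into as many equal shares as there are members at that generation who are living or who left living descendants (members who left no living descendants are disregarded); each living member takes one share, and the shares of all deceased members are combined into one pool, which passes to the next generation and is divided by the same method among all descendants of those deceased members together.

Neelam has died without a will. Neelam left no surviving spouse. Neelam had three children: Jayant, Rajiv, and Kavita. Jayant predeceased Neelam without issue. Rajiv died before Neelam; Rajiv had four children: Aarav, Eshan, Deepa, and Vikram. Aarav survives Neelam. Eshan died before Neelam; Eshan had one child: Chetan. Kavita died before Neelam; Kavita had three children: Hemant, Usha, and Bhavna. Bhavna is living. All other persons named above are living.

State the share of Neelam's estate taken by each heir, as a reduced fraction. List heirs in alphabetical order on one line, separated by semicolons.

There is no surviving spouse, so the entire estate passes to Neelam's descendants per capita at each generation.
No one at generation 1 (Rajiv, Kavita) is living; moving to the next generation.
At generation 2 (Aarav, Eshan, Deepa, Vikram, Hemant, Usha, Bhavna) there are 7 shares of (1)/7 = 1/7 each.
Living: Aarav, Deepa, Vikram, Hemant, Usha, and Bhavna — each takes 1/7.
Deceased: Eshan. That 1/7 share is carried to generation 3.
At generation 3 (Chetan) there are 1 shares of (1/7)/1 = 1/7 each.
Living: Chetan — each takes 1/7.

Aarav 1/7; Bhavna 1/7; Chetan 1/7; Deepa 1/7; Hemant 1/7; Usha 1/7; Vikram 1/7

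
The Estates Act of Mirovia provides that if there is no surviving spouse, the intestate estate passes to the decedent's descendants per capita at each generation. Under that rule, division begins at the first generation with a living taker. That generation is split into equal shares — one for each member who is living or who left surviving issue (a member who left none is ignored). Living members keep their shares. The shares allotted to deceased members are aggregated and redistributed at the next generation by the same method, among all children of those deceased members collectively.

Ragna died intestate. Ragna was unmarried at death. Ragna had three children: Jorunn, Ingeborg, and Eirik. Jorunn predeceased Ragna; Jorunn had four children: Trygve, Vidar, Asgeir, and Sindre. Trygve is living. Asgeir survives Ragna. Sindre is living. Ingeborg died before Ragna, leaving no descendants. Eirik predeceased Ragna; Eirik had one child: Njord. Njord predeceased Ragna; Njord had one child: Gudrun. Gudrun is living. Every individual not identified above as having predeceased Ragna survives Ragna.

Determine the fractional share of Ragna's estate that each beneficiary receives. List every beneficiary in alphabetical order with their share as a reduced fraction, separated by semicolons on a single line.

There is no surviving spouse, so the entire estate passes to Ragna's descendants per capita at each generation.
No one at generation 1 (Jorunn, Eirik) is living; moving to the next generation.
At generation 2 (Trygve, Vidar, Asgeir, Sindre, Njord) there are 5 shares of (1)/5 = 1/5 each.
Living: Trygve, Vidar, Asgeir, and Sindre — each takes 1/5.
Deceased: Njord. That 1/5 share is carried to generation 3.
At generation 3 (Gudrun) there are 1 shares of (1/5)/1 = 1/5 each.
Living: Gudrun — each takes 1/5.

Asgeir 1/5; Gudrun 1/5; Sindre 1/5; Trygve 1/5; Vidar 1/5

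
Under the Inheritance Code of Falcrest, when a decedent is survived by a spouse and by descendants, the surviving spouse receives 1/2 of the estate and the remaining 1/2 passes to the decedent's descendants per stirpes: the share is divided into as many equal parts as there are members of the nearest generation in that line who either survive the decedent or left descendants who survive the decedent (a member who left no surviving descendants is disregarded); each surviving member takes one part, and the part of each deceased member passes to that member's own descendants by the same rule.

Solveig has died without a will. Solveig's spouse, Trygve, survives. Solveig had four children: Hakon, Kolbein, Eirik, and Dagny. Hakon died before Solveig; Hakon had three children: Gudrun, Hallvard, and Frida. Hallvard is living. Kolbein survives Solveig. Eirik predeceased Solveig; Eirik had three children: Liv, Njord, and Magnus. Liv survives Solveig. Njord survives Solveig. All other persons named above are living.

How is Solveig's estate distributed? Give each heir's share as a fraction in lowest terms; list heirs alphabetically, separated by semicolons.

Trygve, as surviving spouse, takes 1/2.
The remaining 1/2 passes to Solveig's descendants per stirpes.
The 1/2 is divided into 4 equal shares of 1/8 among Hakon, Kolbein, Eirik, Dagny.
Hakon predeceased; the 1/8 allotted to Hakon's branch passes to Hakon's issue by representation.
The 1/8 is divided into 3 equal shares of 1/24 among Gudrun, Hallvard, Frida.
Gudrun is living and takes 1/24.
Hallvard is living and takes 1/24.
Frida is living and takes 1/24.
Kolbein is living and takes 1/8.
Eirik predeceased; the 1/8 allotted to Eirik's branch passes to Eirik's issue by representation.
The 1/8 is divided into 3 equal shares of 1/24 among Liv, Njord, Magnus.
Liv is living and takes 1/24.
Njord is living and takes 1/24.
Magnus is living and takes 1/24.
Dagny is living and takes 1/8.

Dagny 1/8; Frida 1/24; Gudrun 1/24; Hallvard 1/24; Kolbein 1/8; Liv 1/24; Magnus 1/24; Njord 1/24; Trygve 1/2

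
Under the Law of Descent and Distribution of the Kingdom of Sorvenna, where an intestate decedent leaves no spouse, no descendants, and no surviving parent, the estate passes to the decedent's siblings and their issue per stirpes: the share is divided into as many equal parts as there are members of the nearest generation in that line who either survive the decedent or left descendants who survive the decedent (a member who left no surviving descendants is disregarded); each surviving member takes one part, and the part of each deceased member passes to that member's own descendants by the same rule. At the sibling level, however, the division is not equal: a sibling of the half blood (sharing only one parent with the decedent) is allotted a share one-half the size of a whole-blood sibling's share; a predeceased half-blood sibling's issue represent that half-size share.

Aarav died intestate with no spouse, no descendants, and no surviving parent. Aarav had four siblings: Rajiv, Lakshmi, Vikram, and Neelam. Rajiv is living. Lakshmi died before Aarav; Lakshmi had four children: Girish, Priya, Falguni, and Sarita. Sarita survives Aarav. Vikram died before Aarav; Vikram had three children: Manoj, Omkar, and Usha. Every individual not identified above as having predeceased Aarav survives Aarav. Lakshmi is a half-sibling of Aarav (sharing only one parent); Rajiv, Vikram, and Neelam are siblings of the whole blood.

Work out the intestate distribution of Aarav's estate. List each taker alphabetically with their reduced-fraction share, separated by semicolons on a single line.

Falguni 1/28; Girish 1/28; Manoj 2/21; Neelam 2/7; Omkar 2/21; Priya 1/28; Rajiv 2/7; Sarita 1/28; Usha 2/21

No spouse, descendants, or parent survives, so the estate passes to Aarav's siblings per stirpes.
Half-blood siblings count for one-half the weight of whole-blood siblings at the initial division.
Dividing 1 in proportion to weights (total weight 7/2): Rajiv (weight 1) → 2/7; Lakshmi (weight 1/2) → 1/7; Vikram (weight 1) → 2/7; Neelam (weight 1) → 2/7.
Rajiv is living and takes 2/7.
Lakshmi predeceased; the 1/7 allotted to Lakshmi's branch passes to Lakshmi's issue by representation.
The 1/7 is divided into 4 equal shares of 1/28 among Girish, Priya, Falguni, Sarita.
Girish is living and takes 1/28.
Priya is living and takes 1/28.
Falguni is living and takes 1/28.
Sarita is living and takes 1/28.
Vikram predeceased; the 2/7 allotted to Vikram's branch passes to Vikram's issue by representation.
The 2/7 is divided into 3 equal shares of 2/21 among Manoj, Omkar, Usha.
Manoj is living and takes 2/21.
Omkar is living and takes 2/21.
Usha is living and takes 2/21.
Neelam is living and takes 2/7.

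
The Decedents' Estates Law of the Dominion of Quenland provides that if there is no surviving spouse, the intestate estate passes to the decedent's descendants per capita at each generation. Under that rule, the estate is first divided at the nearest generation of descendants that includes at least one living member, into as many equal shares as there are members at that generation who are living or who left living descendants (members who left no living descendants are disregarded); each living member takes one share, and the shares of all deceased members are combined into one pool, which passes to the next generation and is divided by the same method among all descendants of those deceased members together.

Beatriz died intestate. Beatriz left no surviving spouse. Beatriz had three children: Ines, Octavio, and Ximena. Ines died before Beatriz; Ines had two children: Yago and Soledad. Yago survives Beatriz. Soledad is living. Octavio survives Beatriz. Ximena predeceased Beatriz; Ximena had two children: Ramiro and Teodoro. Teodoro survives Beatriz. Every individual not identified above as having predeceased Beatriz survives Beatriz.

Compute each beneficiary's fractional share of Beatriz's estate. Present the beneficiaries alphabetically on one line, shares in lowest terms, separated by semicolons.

Octavio 1/3; Ramiro 1/6; Soledad 1/6; Teodoro 1/6; Yago 1/6

There is no surviving spouse, so the entire estate passes to Beatriz's descendants per capita at each generation.
At generation 1 (Ines, Octavio, Ximena) there are 3 shares of (1)/3 = 1/3 each.
Living: Octavio — each takes 1/3.
Deceased: Ines and Ximena. Their combined 2/3 is pooled and carried to generation 2.
At generation 2 (Yago, Soledad, Ramiro, Teodoro) there are 4 shares of (2/3)/4 = 1/6 each.
Living: Yago, Soledad, Ramiro, and Teodoro — each takes 1/6.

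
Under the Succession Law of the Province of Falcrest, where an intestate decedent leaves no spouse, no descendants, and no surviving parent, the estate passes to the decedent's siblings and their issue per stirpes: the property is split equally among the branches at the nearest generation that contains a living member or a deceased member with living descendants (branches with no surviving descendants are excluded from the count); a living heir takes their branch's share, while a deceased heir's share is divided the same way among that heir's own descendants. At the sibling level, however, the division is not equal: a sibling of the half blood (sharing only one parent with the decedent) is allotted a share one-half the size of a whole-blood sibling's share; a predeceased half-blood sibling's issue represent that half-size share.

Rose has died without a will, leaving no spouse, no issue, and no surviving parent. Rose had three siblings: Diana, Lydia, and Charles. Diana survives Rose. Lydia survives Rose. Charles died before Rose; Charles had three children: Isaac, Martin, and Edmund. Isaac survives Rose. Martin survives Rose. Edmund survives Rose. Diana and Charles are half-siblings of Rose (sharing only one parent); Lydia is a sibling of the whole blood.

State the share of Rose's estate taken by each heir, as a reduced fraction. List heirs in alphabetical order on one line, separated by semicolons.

No spouse, descendants, or parent survives, so the estate passes to Rose's siblings per stirpes.
Half-blood siblings count for one-half the weight of whole-blood siblings at the initial division.
Dividing 1 in proportion to weights (total weight 2): Diana (weight 1/2) → 1/4; Lydia (weight 1) → 1/2; Charles (weight 1/2) → 1/4.
Diana is living and takes 1/4.
Lydia is living and takes 1/2.
Charles predeceased; the 1/4 allotted to Charles's branch passes to Charles's issue by representation.
The 1/4 is divided into 3 equal shares of 1/12 among Isaac, Martin, Edmund.
Isaac is living and takes 1/12.
Martin is living and takes 1/12.
Edmund is living and takes 1/12.

Diana 1/4; Edmund 1/12; Isaac 1/12; Lydia 1/2; Martin 1/12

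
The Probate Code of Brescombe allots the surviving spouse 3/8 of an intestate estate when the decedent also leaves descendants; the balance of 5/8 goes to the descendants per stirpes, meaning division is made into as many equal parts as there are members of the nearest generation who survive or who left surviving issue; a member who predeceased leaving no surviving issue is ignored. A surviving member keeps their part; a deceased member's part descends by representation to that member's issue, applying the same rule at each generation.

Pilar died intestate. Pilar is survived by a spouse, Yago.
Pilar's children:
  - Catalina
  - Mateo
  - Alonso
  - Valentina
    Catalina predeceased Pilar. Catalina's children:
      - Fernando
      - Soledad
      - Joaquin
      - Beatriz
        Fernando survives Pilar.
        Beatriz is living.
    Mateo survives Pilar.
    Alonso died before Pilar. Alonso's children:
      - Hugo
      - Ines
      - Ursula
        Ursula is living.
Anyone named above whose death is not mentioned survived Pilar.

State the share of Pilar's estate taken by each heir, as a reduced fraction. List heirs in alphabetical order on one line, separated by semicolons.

Beatriz 5/128; Fernando 5/128; Hugo 5/96; Ines 5/96; Joaquin 5/128; Mateo 5/32; Soledad 5/128; Ursula 5/96; Valentina 5/32; Yago 3/8

Yago, as surviving spouse, takes 3/8.
The remaining 5/8 passes to Pilar's descendants per stirpes.
The 5/8 is divided into 4 equal shares of 5/32 among Catalina, Mateo, Alonso, Valentina.
Catalina predeceased; the 5/32 allotted to Catalina's branch passes to Catalina's issue by representation.
The 5/32 is divided into 4 equal shares of 5/128 among Fernando, Soledad, Joaquin, Beatriz.
Fernando is living and takes 5/128.
Soledad is living and takes 5/128.
Joaquin is living and takes 5/128.
Beatriz is living and takes 5/128.
Mateo is living and takes 5/32.
Alonso predeceased; the 5/32 allotted to Alonso's branch passes to Alonso's issue by representation.
The 5/32 is divided into 3 equal shares of 5/96 among Hugo, Ines, Ursula.
Hugo is living and takes 5/96.
Ines is living and takes 5/96.
Ursula is living and takes 5/96.
Valentina is living and takes 5/32.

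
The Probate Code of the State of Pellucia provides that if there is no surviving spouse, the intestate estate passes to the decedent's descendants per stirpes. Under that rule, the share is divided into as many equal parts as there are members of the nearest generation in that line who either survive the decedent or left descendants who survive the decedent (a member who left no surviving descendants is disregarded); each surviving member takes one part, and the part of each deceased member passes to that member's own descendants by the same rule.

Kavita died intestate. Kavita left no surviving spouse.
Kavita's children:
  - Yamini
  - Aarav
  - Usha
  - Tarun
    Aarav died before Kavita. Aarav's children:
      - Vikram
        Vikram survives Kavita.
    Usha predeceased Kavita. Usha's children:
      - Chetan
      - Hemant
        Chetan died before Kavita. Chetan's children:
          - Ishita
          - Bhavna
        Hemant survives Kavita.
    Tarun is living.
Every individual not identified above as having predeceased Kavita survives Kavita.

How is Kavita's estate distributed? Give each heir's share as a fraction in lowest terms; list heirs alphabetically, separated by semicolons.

There is no surviving spouse, so the entire estate passes to Kavita's descendants per stirpes.
The estate is divided into 4 equal shares of 1/4 among Yamini, Aarav, Usha, Tarun.
Yamini is living and takes 1/4.
Aarav predeceased; the 1/4 allotted to Aarav's branch passes to Aarav's issue by representation.
Vikram is the sole taker at this level and receives the full 1/4.
Usha predeceased; the 1/4 allotted to Usha's branch passes to Usha's issue by representation.
The 1/4 is divided into 2 equal shares of 1/8 among Chetan, Hemant.
Chetan predeceased; the 1/8 allotted to Chetan's branch passes to Chetan's issue by representation.
The 1/8 is divided into 2 equal shares of 1/16 among Ishita, Bhavna.
Ishita is living and takes 1/16.
Bhavna is living and takes 1/16.
Hemant is living and takes 1/8.
Tarun is living and takes 1/4.

Bhavna 1/16; Hemant 1/8; Ishita 1/16; Tarun 1/4; Vikram 1/4; Yamini 1/4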